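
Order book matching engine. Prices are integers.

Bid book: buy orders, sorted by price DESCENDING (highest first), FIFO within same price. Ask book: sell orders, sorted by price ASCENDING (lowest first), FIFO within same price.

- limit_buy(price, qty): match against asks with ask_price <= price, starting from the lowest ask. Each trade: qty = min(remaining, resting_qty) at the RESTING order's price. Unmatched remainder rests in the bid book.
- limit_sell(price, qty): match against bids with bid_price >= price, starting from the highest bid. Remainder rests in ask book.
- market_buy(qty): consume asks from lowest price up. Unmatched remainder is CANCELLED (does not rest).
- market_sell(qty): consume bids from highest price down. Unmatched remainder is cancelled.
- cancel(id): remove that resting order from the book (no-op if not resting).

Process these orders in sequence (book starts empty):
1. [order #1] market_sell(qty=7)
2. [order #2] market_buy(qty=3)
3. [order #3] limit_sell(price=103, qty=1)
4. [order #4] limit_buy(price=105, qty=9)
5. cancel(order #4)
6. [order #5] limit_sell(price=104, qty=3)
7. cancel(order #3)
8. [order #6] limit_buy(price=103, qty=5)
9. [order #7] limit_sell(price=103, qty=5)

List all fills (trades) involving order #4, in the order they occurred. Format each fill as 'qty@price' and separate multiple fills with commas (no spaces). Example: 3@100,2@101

After op 1 [order #1] market_sell(qty=7): fills=none; bids=[-] asks=[-]
After op 2 [order #2] market_buy(qty=3): fills=none; bids=[-] asks=[-]
After op 3 [order #3] limit_sell(price=103, qty=1): fills=none; bids=[-] asks=[#3:1@103]
After op 4 [order #4] limit_buy(price=105, qty=9): fills=#4x#3:1@103; bids=[#4:8@105] asks=[-]
After op 5 cancel(order #4): fills=none; bids=[-] asks=[-]
After op 6 [order #5] limit_sell(price=104, qty=3): fills=none; bids=[-] asks=[#5:3@104]
After op 7 cancel(order #3): fills=none; bids=[-] asks=[#5:3@104]
After op 8 [order #6] limit_buy(price=103, qty=5): fills=none; bids=[#6:5@103] asks=[#5:3@104]
After op 9 [order #7] limit_sell(price=103, qty=5): fills=#6x#7:5@103; bids=[-] asks=[#5:3@104]

Answer: 1@103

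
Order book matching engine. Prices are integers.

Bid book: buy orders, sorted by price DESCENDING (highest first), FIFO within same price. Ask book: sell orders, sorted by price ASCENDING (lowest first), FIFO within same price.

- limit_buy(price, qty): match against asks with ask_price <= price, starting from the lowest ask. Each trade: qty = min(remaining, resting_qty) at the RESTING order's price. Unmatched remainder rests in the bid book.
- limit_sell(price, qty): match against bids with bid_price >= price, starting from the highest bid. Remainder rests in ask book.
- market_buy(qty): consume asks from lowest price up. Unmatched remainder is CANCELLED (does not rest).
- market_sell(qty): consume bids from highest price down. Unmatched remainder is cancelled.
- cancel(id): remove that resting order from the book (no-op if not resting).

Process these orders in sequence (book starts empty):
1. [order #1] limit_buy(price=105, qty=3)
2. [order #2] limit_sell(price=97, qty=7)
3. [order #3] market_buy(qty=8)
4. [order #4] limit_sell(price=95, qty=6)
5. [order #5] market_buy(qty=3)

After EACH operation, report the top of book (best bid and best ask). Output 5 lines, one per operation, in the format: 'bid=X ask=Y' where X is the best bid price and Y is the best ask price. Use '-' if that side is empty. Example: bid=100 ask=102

After op 1 [order #1] limit_buy(price=105, qty=3): fills=none; bids=[#1:3@105] asks=[-]
After op 2 [order #2] limit_sell(price=97, qty=7): fills=#1x#2:3@105; bids=[-] asks=[#2:4@97]
After op 3 [order #3] market_buy(qty=8): fills=#3x#2:4@97; bids=[-] asks=[-]
After op 4 [order #4] limit_sell(price=95, qty=6): fills=none; bids=[-] asks=[#4:6@95]
After op 5 [order #5] market_buy(qty=3): fills=#5x#4:3@95; bids=[-] asks=[#4:3@95]

Answer: bid=105 ask=-
bid=- ask=97
bid=- ask=-
bid=- ask=95
bid=- ask=95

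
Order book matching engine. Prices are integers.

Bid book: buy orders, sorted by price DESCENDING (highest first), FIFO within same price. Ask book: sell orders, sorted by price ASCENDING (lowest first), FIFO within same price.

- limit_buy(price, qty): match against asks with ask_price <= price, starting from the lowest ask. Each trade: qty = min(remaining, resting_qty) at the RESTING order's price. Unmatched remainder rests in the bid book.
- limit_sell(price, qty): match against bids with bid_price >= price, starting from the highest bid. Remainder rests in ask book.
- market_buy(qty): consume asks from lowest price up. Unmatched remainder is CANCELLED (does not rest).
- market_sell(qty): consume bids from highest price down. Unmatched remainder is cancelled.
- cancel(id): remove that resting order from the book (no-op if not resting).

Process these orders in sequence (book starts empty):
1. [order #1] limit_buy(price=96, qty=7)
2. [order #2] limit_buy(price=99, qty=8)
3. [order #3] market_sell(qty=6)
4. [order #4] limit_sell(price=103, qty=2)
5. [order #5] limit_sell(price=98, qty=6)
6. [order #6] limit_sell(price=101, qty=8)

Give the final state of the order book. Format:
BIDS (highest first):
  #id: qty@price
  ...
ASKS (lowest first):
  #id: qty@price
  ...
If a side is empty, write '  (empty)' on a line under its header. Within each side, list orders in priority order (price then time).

Answer: BIDS (highest first):
  #1: 7@96
ASKS (lowest first):
  #5: 4@98
  #6: 8@101
  #4: 2@103

Derivation:
After op 1 [order #1] limit_buy(price=96, qty=7): fills=none; bids=[#1:7@96] asks=[-]
After op 2 [order #2] limit_buy(price=99, qty=8): fills=none; bids=[#2:8@99 #1:7@96] asks=[-]
After op 3 [order #3] market_sell(qty=6): fills=#2x#3:6@99; bids=[#2:2@99 #1:7@96] asks=[-]
After op 4 [order #4] limit_sell(price=103, qty=2): fills=none; bids=[#2:2@99 #1:7@96] asks=[#4:2@103]
After op 5 [order #5] limit_sell(price=98, qty=6): fills=#2x#5:2@99; bids=[#1:7@96] asks=[#5:4@98 #4:2@103]
After op 6 [order #6] limit_sell(price=101, qty=8): fills=none; bids=[#1:7@96] asks=[#5:4@98 #6:8@101 #4:2@103]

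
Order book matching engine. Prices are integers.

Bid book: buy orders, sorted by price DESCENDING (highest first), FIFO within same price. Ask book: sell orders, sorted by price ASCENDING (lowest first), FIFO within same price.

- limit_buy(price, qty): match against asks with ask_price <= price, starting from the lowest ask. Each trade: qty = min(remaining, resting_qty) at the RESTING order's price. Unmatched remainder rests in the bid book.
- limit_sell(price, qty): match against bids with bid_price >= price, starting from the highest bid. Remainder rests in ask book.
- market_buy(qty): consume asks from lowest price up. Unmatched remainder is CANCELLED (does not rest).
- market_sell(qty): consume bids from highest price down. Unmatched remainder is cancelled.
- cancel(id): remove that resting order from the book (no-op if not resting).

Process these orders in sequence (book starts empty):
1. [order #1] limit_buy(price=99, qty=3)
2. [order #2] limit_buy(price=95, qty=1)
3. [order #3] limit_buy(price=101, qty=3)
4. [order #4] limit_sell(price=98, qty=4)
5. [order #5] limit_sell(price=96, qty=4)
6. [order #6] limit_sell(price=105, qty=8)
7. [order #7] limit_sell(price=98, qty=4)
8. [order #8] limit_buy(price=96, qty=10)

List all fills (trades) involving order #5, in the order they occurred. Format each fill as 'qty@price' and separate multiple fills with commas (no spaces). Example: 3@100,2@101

After op 1 [order #1] limit_buy(price=99, qty=3): fills=none; bids=[#1:3@99] asks=[-]
After op 2 [order #2] limit_buy(price=95, qty=1): fills=none; bids=[#1:3@99 #2:1@95] asks=[-]
After op 3 [order #3] limit_buy(price=101, qty=3): fills=none; bids=[#3:3@101 #1:3@99 #2:1@95] asks=[-]
After op 4 [order #4] limit_sell(price=98, qty=4): fills=#3x#4:3@101 #1x#4:1@99; bids=[#1:2@99 #2:1@95] asks=[-]
After op 5 [order #5] limit_sell(price=96, qty=4): fills=#1x#5:2@99; bids=[#2:1@95] asks=[#5:2@96]
After op 6 [order #6] limit_sell(price=105, qty=8): fills=none; bids=[#2:1@95] asks=[#5:2@96 #6:8@105]
After op 7 [order #7] limit_sell(price=98, qty=4): fills=none; bids=[#2:1@95] asks=[#5:2@96 #7:4@98 #6:8@105]
After op 8 [order #8] limit_buy(price=96, qty=10): fills=#8x#5:2@96; bids=[#8:8@96 #2:1@95] asks=[#7:4@98 #6:8@105]

Answer: 2@99,2@96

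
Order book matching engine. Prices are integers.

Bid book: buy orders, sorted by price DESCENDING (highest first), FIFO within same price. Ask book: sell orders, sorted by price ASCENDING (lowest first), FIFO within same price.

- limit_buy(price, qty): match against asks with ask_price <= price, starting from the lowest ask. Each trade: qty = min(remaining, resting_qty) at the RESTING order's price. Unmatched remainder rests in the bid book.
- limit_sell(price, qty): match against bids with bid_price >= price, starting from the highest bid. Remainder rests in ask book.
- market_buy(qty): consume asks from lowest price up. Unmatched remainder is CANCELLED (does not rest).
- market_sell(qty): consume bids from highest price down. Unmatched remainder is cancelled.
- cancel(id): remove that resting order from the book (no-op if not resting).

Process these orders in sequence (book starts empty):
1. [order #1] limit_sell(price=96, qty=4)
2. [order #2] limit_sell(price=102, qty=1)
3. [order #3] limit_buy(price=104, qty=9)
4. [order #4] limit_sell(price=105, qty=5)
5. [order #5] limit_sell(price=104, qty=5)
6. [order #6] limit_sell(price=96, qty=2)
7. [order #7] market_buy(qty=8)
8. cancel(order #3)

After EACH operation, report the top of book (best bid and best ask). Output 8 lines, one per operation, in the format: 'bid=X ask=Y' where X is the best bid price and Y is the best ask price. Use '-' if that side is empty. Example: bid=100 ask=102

After op 1 [order #1] limit_sell(price=96, qty=4): fills=none; bids=[-] asks=[#1:4@96]
After op 2 [order #2] limit_sell(price=102, qty=1): fills=none; bids=[-] asks=[#1:4@96 #2:1@102]
After op 3 [order #3] limit_buy(price=104, qty=9): fills=#3x#1:4@96 #3x#2:1@102; bids=[#3:4@104] asks=[-]
After op 4 [order #4] limit_sell(price=105, qty=5): fills=none; bids=[#3:4@104] asks=[#4:5@105]
After op 5 [order #5] limit_sell(price=104, qty=5): fills=#3x#5:4@104; bids=[-] asks=[#5:1@104 #4:5@105]
After op 6 [order #6] limit_sell(price=96, qty=2): fills=none; bids=[-] asks=[#6:2@96 #5:1@104 #4:5@105]
After op 7 [order #7] market_buy(qty=8): fills=#7x#6:2@96 #7x#5:1@104 #7x#4:5@105; bids=[-] asks=[-]
After op 8 cancel(order #3): fills=none; bids=[-] asks=[-]

Answer: bid=- ask=96
bid=- ask=96
bid=104 ask=-
bid=104 ask=105
bid=- ask=104
bid=- ask=96
bid=- ask=-
bid=- ask=-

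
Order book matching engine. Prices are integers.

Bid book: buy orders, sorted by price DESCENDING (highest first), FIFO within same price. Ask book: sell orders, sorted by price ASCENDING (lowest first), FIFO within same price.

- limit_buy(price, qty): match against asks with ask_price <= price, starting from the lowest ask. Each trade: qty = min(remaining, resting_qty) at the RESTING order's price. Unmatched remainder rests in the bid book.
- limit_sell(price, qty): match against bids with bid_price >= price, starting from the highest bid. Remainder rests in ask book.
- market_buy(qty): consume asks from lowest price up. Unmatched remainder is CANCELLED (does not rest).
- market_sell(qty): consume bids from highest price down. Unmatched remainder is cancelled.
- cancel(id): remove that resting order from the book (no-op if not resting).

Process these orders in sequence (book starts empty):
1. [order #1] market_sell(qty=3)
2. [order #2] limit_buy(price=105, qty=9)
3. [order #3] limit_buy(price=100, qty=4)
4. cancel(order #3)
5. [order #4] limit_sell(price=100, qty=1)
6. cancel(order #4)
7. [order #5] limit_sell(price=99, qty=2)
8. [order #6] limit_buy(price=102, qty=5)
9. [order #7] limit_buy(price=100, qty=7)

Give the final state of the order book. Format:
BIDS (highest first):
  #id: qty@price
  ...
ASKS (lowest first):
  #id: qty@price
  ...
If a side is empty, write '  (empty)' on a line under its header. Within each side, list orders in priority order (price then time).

Answer: BIDS (highest first):
  #2: 6@105
  #6: 5@102
  #7: 7@100
ASKS (lowest first):
  (empty)

Derivation:
After op 1 [order #1] market_sell(qty=3): fills=none; bids=[-] asks=[-]
After op 2 [order #2] limit_buy(price=105, qty=9): fills=none; bids=[#2:9@105] asks=[-]
After op 3 [order #3] limit_buy(price=100, qty=4): fills=none; bids=[#2:9@105 #3:4@100] asks=[-]
After op 4 cancel(order #3): fills=none; bids=[#2:9@105] asks=[-]
After op 5 [order #4] limit_sell(price=100, qty=1): fills=#2x#4:1@105; bids=[#2:8@105] asks=[-]
After op 6 cancel(order #4): fills=none; bids=[#2:8@105] asks=[-]
After op 7 [order #5] limit_sell(price=99, qty=2): fills=#2x#5:2@105; bids=[#2:6@105] asks=[-]
After op 8 [order #6] limit_buy(price=102, qty=5): fills=none; bids=[#2:6@105 #6:5@102] asks=[-]
After op 9 [order #7] limit_buy(price=100, qty=7): fills=none; bids=[#2:6@105 #6:5@102 #7:7@100] asks=[-]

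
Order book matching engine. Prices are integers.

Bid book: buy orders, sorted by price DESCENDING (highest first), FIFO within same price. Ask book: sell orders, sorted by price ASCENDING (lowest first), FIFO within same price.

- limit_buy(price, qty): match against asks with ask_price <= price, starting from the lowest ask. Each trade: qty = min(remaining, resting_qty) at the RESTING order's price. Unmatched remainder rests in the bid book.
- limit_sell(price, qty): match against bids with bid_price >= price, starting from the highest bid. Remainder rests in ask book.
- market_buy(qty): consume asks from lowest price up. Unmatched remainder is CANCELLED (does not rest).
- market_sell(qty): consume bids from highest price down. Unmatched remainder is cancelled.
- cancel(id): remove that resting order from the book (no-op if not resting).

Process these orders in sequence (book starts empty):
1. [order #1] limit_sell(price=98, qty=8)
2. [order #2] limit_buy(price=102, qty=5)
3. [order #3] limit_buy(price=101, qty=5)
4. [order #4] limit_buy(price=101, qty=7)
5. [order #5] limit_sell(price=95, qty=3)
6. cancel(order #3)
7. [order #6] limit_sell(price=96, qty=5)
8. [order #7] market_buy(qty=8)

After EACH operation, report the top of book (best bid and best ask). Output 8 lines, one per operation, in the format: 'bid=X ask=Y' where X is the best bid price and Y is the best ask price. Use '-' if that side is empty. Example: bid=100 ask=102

After op 1 [order #1] limit_sell(price=98, qty=8): fills=none; bids=[-] asks=[#1:8@98]
After op 2 [order #2] limit_buy(price=102, qty=5): fills=#2x#1:5@98; bids=[-] asks=[#1:3@98]
After op 3 [order #3] limit_buy(price=101, qty=5): fills=#3x#1:3@98; bids=[#3:2@101] asks=[-]
After op 4 [order #4] limit_buy(price=101, qty=7): fills=none; bids=[#3:2@101 #4:7@101] asks=[-]
After op 5 [order #5] limit_sell(price=95, qty=3): fills=#3x#5:2@101 #4x#5:1@101; bids=[#4:6@101] asks=[-]
After op 6 cancel(order #3): fills=none; bids=[#4:6@101] asks=[-]
After op 7 [order #6] limit_sell(price=96, qty=5): fills=#4x#6:5@101; bids=[#4:1@101] asks=[-]
After op 8 [order #7] market_buy(qty=8): fills=none; bids=[#4:1@101] asks=[-]

Answer: bid=- ask=98
bid=- ask=98
bid=101 ask=-
bid=101 ask=-
bid=101 ask=-
bid=101 ask=-
bid=101 ask=-
bid=101 ask=-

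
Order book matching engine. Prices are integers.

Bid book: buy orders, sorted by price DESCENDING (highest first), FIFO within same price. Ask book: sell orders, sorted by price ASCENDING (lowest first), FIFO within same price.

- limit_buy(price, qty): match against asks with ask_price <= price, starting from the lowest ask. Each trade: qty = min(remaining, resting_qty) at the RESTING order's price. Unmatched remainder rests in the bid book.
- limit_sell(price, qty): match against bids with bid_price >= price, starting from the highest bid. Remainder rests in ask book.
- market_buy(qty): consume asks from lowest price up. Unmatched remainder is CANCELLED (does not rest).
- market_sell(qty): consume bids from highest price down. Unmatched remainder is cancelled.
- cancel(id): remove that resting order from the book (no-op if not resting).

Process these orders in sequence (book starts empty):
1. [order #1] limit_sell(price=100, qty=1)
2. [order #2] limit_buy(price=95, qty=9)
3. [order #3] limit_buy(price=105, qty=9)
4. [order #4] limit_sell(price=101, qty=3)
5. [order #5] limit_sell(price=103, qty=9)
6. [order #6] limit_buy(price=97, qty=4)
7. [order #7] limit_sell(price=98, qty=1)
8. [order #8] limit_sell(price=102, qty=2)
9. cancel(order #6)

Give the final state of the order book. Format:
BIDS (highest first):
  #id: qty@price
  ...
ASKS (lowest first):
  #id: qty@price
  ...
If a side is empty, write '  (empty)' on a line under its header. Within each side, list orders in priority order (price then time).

Answer: BIDS (highest first):
  #2: 9@95
ASKS (lowest first):
  #7: 1@98
  #8: 2@102
  #5: 4@103

Derivation:
After op 1 [order #1] limit_sell(price=100, qty=1): fills=none; bids=[-] asks=[#1:1@100]
After op 2 [order #2] limit_buy(price=95, qty=9): fills=none; bids=[#2:9@95] asks=[#1:1@100]
After op 3 [order #3] limit_buy(price=105, qty=9): fills=#3x#1:1@100; bids=[#3:8@105 #2:9@95] asks=[-]
After op 4 [order #4] limit_sell(price=101, qty=3): fills=#3x#4:3@105; bids=[#3:5@105 #2:9@95] asks=[-]
After op 5 [order #5] limit_sell(price=103, qty=9): fills=#3x#5:5@105; bids=[#2:9@95] asks=[#5:4@103]
After op 6 [order #6] limit_buy(price=97, qty=4): fills=none; bids=[#6:4@97 #2:9@95] asks=[#5:4@103]
After op 7 [order #7] limit_sell(price=98, qty=1): fills=none; bids=[#6:4@97 #2:9@95] asks=[#7:1@98 #5:4@103]
After op 8 [order #8] limit_sell(price=102, qty=2): fills=none; bids=[#6:4@97 #2:9@95] asks=[#7:1@98 #8:2@102 #5:4@103]
After op 9 cancel(order #6): fills=none; bids=[#2:9@95] asks=[#7:1@98 #8:2@102 #5:4@103]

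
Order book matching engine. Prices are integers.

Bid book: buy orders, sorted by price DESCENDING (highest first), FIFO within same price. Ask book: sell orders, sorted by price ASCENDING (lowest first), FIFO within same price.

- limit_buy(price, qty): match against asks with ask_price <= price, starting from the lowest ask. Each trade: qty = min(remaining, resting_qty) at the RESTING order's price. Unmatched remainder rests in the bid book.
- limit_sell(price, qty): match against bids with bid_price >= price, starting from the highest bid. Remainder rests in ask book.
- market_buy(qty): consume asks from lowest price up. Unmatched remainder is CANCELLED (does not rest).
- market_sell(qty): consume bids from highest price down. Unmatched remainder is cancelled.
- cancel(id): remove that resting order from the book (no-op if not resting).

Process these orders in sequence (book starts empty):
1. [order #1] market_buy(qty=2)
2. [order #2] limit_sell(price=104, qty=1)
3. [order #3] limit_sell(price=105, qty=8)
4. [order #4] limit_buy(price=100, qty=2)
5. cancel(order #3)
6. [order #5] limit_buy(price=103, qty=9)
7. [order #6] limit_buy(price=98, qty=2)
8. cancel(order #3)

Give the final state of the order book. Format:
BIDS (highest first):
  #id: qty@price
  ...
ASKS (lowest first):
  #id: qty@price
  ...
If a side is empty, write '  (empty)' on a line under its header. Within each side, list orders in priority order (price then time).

Answer: BIDS (highest first):
  #5: 9@103
  #4: 2@100
  #6: 2@98
ASKS (lowest first):
  #2: 1@104

Derivation:
After op 1 [order #1] market_buy(qty=2): fills=none; bids=[-] asks=[-]
After op 2 [order #2] limit_sell(price=104, qty=1): fills=none; bids=[-] asks=[#2:1@104]
After op 3 [order #3] limit_sell(price=105, qty=8): fills=none; bids=[-] asks=[#2:1@104 #3:8@105]
After op 4 [order #4] limit_buy(price=100, qty=2): fills=none; bids=[#4:2@100] asks=[#2:1@104 #3:8@105]
After op 5 cancel(order #3): fills=none; bids=[#4:2@100] asks=[#2:1@104]
After op 6 [order #5] limit_buy(price=103, qty=9): fills=none; bids=[#5:9@103 #4:2@100] asks=[#2:1@104]
After op 7 [order #6] limit_buy(price=98, qty=2): fills=none; bids=[#5:9@103 #4:2@100 #6:2@98] asks=[#2:1@104]
After op 8 cancel(order #3): fills=none; bids=[#5:9@103 #4:2@100 #6:2@98] asks=[#2:1@104]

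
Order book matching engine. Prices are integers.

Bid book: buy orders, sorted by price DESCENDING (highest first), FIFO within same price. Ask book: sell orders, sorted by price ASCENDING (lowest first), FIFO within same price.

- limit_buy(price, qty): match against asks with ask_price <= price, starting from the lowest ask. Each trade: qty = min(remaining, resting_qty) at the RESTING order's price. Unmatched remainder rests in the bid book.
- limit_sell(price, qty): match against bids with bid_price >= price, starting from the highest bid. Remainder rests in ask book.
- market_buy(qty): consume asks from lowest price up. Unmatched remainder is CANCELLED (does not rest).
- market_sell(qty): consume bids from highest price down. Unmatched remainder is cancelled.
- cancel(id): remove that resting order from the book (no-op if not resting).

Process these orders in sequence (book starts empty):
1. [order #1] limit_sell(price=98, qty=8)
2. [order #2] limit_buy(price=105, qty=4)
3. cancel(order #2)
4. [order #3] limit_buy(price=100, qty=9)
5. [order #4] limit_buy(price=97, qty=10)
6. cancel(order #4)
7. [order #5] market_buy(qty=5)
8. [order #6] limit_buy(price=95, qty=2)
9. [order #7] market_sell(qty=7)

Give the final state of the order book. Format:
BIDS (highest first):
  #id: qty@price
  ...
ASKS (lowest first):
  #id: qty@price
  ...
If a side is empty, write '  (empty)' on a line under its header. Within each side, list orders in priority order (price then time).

Answer: BIDS (highest first):
  (empty)
ASKS (lowest first):
  (empty)

Derivation:
After op 1 [order #1] limit_sell(price=98, qty=8): fills=none; bids=[-] asks=[#1:8@98]
After op 2 [order #2] limit_buy(price=105, qty=4): fills=#2x#1:4@98; bids=[-] asks=[#1:4@98]
After op 3 cancel(order #2): fills=none; bids=[-] asks=[#1:4@98]
After op 4 [order #3] limit_buy(price=100, qty=9): fills=#3x#1:4@98; bids=[#3:5@100] asks=[-]
After op 5 [order #4] limit_buy(price=97, qty=10): fills=none; bids=[#3:5@100 #4:10@97] asks=[-]
After op 6 cancel(order #4): fills=none; bids=[#3:5@100] asks=[-]
After op 7 [order #5] market_buy(qty=5): fills=none; bids=[#3:5@100] asks=[-]
After op 8 [order #6] limit_buy(price=95, qty=2): fills=none; bids=[#3:5@100 #6:2@95] asks=[-]
After op 9 [order #7] market_sell(qty=7): fills=#3x#7:5@100 #6x#7:2@95; bids=[-] asks=[-]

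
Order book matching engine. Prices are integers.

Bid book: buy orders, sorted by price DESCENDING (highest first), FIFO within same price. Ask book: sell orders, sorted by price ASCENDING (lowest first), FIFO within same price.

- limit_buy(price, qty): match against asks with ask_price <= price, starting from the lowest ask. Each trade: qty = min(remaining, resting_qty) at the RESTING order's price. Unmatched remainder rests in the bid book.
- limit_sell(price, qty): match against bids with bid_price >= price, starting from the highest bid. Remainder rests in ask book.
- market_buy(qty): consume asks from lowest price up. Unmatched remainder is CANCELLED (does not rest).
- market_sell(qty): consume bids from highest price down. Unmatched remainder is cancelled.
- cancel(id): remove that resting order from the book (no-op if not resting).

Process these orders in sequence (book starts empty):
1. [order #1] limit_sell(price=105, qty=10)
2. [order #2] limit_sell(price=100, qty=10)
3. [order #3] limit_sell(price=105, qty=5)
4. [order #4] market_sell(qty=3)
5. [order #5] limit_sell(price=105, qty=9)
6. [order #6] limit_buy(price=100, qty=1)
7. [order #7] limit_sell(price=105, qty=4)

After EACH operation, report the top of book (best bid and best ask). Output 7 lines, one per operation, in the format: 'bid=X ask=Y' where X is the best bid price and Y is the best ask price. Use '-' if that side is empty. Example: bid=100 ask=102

Answer: bid=- ask=105
bid=- ask=100
bid=- ask=100
bid=- ask=100
bid=- ask=100
bid=- ask=100
bid=- ask=100

Derivation:
After op 1 [order #1] limit_sell(price=105, qty=10): fills=none; bids=[-] asks=[#1:10@105]
After op 2 [order #2] limit_sell(price=100, qty=10): fills=none; bids=[-] asks=[#2:10@100 #1:10@105]
After op 3 [order #3] limit_sell(price=105, qty=5): fills=none; bids=[-] asks=[#2:10@100 #1:10@105 #3:5@105]
After op 4 [order #4] market_sell(qty=3): fills=none; bids=[-] asks=[#2:10@100 #1:10@105 #3:5@105]
After op 5 [order #5] limit_sell(price=105, qty=9): fills=none; bids=[-] asks=[#2:10@100 #1:10@105 #3:5@105 #5:9@105]
After op 6 [order #6] limit_buy(price=100, qty=1): fills=#6x#2:1@100; bids=[-] asks=[#2:9@100 #1:10@105 #3:5@105 #5:9@105]
After op 7 [order #7] limit_sell(price=105, qty=4): fills=none; bids=[-] asks=[#2:9@100 #1:10@105 #3:5@105 #5:9@105 #7:4@105]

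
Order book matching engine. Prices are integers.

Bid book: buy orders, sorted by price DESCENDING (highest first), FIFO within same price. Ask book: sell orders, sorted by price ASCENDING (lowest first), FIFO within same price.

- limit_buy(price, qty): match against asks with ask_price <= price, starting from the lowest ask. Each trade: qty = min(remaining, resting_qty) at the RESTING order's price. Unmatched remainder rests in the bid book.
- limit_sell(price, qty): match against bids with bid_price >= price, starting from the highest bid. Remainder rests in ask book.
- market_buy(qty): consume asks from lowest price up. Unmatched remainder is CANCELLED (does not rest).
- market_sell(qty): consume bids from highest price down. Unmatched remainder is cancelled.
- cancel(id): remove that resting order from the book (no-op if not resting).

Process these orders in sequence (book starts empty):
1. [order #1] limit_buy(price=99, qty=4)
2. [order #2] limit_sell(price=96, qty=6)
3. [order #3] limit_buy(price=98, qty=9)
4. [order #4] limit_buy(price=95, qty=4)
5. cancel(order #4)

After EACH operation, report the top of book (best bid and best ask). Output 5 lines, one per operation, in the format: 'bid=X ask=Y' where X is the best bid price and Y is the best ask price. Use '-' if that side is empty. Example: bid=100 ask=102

Answer: bid=99 ask=-
bid=- ask=96
bid=98 ask=-
bid=98 ask=-
bid=98 ask=-

Derivation:
After op 1 [order #1] limit_buy(price=99, qty=4): fills=none; bids=[#1:4@99] asks=[-]
After op 2 [order #2] limit_sell(price=96, qty=6): fills=#1x#2:4@99; bids=[-] asks=[#2:2@96]
After op 3 [order #3] limit_buy(price=98, qty=9): fills=#3x#2:2@96; bids=[#3:7@98] asks=[-]
After op 4 [order #4] limit_buy(price=95, qty=4): fills=none; bids=[#3:7@98 #4:4@95] asks=[-]
After op 5 cancel(order #4): fills=none; bids=[#3:7@98] asks=[-]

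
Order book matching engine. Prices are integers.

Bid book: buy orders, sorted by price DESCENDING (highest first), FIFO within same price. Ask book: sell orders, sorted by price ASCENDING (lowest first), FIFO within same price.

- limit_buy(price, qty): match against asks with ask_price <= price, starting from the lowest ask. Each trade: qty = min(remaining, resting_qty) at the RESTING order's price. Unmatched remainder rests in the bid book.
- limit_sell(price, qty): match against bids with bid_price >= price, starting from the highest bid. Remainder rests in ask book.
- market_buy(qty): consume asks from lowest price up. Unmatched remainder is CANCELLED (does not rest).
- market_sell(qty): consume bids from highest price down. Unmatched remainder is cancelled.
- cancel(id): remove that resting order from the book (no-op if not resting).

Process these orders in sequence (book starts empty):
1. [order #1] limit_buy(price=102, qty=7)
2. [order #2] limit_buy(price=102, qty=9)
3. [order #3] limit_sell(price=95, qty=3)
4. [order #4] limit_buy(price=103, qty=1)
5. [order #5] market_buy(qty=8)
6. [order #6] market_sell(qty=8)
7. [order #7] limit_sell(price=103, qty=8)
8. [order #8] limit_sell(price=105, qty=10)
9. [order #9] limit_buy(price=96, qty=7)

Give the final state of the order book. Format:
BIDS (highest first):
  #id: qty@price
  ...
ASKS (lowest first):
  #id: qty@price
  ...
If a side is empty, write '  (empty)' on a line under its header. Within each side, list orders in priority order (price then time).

After op 1 [order #1] limit_buy(price=102, qty=7): fills=none; bids=[#1:7@102] asks=[-]
After op 2 [order #2] limit_buy(price=102, qty=9): fills=none; bids=[#1:7@102 #2:9@102] asks=[-]
After op 3 [order #3] limit_sell(price=95, qty=3): fills=#1x#3:3@102; bids=[#1:4@102 #2:9@102] asks=[-]
After op 4 [order #4] limit_buy(price=103, qty=1): fills=none; bids=[#4:1@103 #1:4@102 #2:9@102] asks=[-]
After op 5 [order #5] market_buy(qty=8): fills=none; bids=[#4:1@103 #1:4@102 #2:9@102] asks=[-]
After op 6 [order #6] market_sell(qty=8): fills=#4x#6:1@103 #1x#6:4@102 #2x#6:3@102; bids=[#2:6@102] asks=[-]
After op 7 [order #7] limit_sell(price=103, qty=8): fills=none; bids=[#2:6@102] asks=[#7:8@103]
After op 8 [order #8] limit_sell(price=105, qty=10): fills=none; bids=[#2:6@102] asks=[#7:8@103 #8:10@105]
After op 9 [order #9] limit_buy(price=96, qty=7): fills=none; bids=[#2:6@102 #9:7@96] asks=[#7:8@103 #8:10@105]

Answer: BIDS (highest first):
  #2: 6@102
  #9: 7@96
ASKS (lowest first):
  #7: 8@103
  #8: 10@105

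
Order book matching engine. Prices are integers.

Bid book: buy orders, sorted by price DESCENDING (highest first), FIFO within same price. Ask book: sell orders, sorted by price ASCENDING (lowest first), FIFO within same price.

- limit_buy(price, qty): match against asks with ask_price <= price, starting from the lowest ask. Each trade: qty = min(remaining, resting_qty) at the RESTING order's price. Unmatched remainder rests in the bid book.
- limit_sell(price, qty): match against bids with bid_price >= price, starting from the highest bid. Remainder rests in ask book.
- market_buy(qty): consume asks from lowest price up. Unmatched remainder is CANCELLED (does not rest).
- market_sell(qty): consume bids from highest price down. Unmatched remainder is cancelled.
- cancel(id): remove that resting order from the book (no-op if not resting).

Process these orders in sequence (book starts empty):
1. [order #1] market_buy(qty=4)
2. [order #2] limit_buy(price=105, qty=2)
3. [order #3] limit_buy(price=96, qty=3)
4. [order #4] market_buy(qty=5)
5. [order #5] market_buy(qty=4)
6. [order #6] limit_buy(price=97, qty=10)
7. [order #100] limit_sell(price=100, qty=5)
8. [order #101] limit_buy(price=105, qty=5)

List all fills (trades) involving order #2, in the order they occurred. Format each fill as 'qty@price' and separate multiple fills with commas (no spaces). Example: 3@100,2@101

After op 1 [order #1] market_buy(qty=4): fills=none; bids=[-] asks=[-]
After op 2 [order #2] limit_buy(price=105, qty=2): fills=none; bids=[#2:2@105] asks=[-]
After op 3 [order #3] limit_buy(price=96, qty=3): fills=none; bids=[#2:2@105 #3:3@96] asks=[-]
After op 4 [order #4] market_buy(qty=5): fills=none; bids=[#2:2@105 #3:3@96] asks=[-]
After op 5 [order #5] market_buy(qty=4): fills=none; bids=[#2:2@105 #3:3@96] asks=[-]
After op 6 [order #6] limit_buy(price=97, qty=10): fills=none; bids=[#2:2@105 #6:10@97 #3:3@96] asks=[-]
After op 7 [order #100] limit_sell(price=100, qty=5): fills=#2x#100:2@105; bids=[#6:10@97 #3:3@96] asks=[#100:3@100]
After op 8 [order #101] limit_buy(price=105, qty=5): fills=#101x#100:3@100; bids=[#101:2@105 #6:10@97 #3:3@96] asks=[-]

Answer: 2@105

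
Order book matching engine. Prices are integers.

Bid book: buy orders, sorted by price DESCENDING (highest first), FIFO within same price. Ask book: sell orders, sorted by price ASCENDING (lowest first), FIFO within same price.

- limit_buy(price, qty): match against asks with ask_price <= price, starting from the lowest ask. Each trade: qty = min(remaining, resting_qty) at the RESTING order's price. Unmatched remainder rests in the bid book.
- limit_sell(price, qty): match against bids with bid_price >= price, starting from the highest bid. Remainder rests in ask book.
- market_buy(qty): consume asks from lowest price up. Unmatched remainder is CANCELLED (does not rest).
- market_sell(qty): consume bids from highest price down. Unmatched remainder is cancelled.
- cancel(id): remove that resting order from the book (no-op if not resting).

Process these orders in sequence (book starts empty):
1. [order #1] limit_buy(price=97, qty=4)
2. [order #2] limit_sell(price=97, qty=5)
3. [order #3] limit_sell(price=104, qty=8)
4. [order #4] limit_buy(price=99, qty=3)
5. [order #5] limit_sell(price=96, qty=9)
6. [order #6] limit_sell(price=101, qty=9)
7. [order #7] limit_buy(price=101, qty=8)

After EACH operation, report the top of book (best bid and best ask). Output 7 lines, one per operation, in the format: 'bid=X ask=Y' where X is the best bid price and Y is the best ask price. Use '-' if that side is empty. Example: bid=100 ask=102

Answer: bid=97 ask=-
bid=- ask=97
bid=- ask=97
bid=99 ask=104
bid=- ask=96
bid=- ask=96
bid=- ask=101

Derivation:
After op 1 [order #1] limit_buy(price=97, qty=4): fills=none; bids=[#1:4@97] asks=[-]
After op 2 [order #2] limit_sell(price=97, qty=5): fills=#1x#2:4@97; bids=[-] asks=[#2:1@97]
After op 3 [order #3] limit_sell(price=104, qty=8): fills=none; bids=[-] asks=[#2:1@97 #3:8@104]
After op 4 [order #4] limit_buy(price=99, qty=3): fills=#4x#2:1@97; bids=[#4:2@99] asks=[#3:8@104]
After op 5 [order #5] limit_sell(price=96, qty=9): fills=#4x#5:2@99; bids=[-] asks=[#5:7@96 #3:8@104]
After op 6 [order #6] limit_sell(price=101, qty=9): fills=none; bids=[-] asks=[#5:7@96 #6:9@101 #3:8@104]
After op 7 [order #7] limit_buy(price=101, qty=8): fills=#7x#5:7@96 #7x#6:1@101; bids=[-] asks=[#6:8@101 #3:8@104]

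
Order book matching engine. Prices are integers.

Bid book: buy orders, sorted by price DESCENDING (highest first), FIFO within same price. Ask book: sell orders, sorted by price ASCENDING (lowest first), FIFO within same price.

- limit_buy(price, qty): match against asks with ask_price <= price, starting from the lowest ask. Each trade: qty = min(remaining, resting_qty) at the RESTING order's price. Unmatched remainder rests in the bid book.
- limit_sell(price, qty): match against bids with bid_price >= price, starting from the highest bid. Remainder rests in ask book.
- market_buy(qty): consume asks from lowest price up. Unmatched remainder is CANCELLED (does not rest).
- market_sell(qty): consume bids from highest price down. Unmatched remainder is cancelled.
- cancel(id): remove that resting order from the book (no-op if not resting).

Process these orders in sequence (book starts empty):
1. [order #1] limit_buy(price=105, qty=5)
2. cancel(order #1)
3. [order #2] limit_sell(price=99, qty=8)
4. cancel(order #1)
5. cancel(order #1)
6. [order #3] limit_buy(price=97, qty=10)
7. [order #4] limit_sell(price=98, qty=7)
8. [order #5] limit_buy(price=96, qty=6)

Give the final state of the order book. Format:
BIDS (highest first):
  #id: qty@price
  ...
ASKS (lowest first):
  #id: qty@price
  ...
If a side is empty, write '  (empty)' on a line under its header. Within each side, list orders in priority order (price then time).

After op 1 [order #1] limit_buy(price=105, qty=5): fills=none; bids=[#1:5@105] asks=[-]
After op 2 cancel(order #1): fills=none; bids=[-] asks=[-]
After op 3 [order #2] limit_sell(price=99, qty=8): fills=none; bids=[-] asks=[#2:8@99]
After op 4 cancel(order #1): fills=none; bids=[-] asks=[#2:8@99]
After op 5 cancel(order #1): fills=none; bids=[-] asks=[#2:8@99]
After op 6 [order #3] limit_buy(price=97, qty=10): fills=none; bids=[#3:10@97] asks=[#2:8@99]
After op 7 [order #4] limit_sell(price=98, qty=7): fills=none; bids=[#3:10@97] asks=[#4:7@98 #2:8@99]
After op 8 [order #5] limit_buy(price=96, qty=6): fills=none; bids=[#3:10@97 #5:6@96] asks=[#4:7@98 #2:8@99]

Answer: BIDS (highest first):
  #3: 10@97
  #5: 6@96
ASKS (lowest first):
  #4: 7@98
  #2: 8@99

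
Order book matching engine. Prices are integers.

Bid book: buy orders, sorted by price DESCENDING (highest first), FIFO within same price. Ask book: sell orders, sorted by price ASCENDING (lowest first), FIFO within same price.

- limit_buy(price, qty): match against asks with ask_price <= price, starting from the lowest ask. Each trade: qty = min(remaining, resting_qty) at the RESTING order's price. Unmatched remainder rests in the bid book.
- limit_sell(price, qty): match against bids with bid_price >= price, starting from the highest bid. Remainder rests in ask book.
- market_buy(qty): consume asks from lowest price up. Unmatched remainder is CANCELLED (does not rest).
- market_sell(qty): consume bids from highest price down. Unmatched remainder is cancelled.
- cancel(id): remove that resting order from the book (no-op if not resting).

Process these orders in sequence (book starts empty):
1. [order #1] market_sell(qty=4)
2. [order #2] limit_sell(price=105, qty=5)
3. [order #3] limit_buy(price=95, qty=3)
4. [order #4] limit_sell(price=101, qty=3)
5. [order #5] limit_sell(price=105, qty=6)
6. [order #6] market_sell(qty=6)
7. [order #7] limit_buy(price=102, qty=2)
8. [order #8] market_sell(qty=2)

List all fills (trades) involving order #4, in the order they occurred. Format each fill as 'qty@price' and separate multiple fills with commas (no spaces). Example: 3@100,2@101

Answer: 2@101

Derivation:
After op 1 [order #1] market_sell(qty=4): fills=none; bids=[-] asks=[-]
After op 2 [order #2] limit_sell(price=105, qty=5): fills=none; bids=[-] asks=[#2:5@105]
After op 3 [order #3] limit_buy(price=95, qty=3): fills=none; bids=[#3:3@95] asks=[#2:5@105]
After op 4 [order #4] limit_sell(price=101, qty=3): fills=none; bids=[#3:3@95] asks=[#4:3@101 #2:5@105]
After op 5 [order #5] limit_sell(price=105, qty=6): fills=none; bids=[#3:3@95] asks=[#4:3@101 #2:5@105 #5:6@105]
After op 6 [order #6] market_sell(qty=6): fills=#3x#6:3@95; bids=[-] asks=[#4:3@101 #2:5@105 #5:6@105]
After op 7 [order #7] limit_buy(price=102, qty=2): fills=#7x#4:2@101; bids=[-] asks=[#4:1@101 #2:5@105 #5:6@105]
After op 8 [order #8] market_sell(qty=2): fills=none; bids=[-] asks=[#4:1@101 #2:5@105 #5:6@105]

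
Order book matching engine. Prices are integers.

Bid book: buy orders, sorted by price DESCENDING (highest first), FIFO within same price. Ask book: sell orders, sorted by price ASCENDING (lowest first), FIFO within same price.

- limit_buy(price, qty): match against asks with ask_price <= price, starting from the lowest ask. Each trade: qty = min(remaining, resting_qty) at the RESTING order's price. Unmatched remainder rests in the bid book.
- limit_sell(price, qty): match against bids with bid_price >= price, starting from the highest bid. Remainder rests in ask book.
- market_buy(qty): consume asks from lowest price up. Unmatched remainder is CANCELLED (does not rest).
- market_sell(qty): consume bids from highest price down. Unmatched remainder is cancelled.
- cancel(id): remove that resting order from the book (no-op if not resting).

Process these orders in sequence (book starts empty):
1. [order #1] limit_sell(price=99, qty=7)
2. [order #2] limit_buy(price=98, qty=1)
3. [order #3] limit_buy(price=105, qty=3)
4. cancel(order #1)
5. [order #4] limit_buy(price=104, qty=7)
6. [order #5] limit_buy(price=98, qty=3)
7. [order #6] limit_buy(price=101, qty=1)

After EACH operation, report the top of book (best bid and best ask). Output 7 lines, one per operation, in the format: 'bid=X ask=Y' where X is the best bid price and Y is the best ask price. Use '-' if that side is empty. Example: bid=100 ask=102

Answer: bid=- ask=99
bid=98 ask=99
bid=98 ask=99
bid=98 ask=-
bid=104 ask=-
bid=104 ask=-
bid=104 ask=-

Derivation:
After op 1 [order #1] limit_sell(price=99, qty=7): fills=none; bids=[-] asks=[#1:7@99]
After op 2 [order #2] limit_buy(price=98, qty=1): fills=none; bids=[#2:1@98] asks=[#1:7@99]
After op 3 [order #3] limit_buy(price=105, qty=3): fills=#3x#1:3@99; bids=[#2:1@98] asks=[#1:4@99]
After op 4 cancel(order #1): fills=none; bids=[#2:1@98] asks=[-]
After op 5 [order #4] limit_buy(price=104, qty=7): fills=none; bids=[#4:7@104 #2:1@98] asks=[-]
After op 6 [order #5] limit_buy(price=98, qty=3): fills=none; bids=[#4:7@104 #2:1@98 #5:3@98] asks=[-]
After op 7 [order #6] limit_buy(price=101, qty=1): fills=none; bids=[#4:7@104 #6:1@101 #2:1@98 #5:3@98] asks=[-]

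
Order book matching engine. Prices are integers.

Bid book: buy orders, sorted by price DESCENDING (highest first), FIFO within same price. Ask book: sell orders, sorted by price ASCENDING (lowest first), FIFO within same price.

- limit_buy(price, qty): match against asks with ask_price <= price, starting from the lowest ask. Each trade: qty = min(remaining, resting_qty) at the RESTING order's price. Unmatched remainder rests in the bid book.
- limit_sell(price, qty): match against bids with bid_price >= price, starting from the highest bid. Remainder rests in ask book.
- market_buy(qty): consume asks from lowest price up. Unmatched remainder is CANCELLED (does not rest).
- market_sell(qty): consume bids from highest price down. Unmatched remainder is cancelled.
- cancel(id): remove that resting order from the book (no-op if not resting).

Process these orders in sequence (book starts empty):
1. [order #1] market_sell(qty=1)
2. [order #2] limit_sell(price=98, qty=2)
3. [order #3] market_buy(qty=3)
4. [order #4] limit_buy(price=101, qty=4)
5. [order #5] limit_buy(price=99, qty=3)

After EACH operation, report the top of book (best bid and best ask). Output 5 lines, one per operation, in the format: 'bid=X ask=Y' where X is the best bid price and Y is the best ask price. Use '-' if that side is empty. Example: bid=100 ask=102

Answer: bid=- ask=-
bid=- ask=98
bid=- ask=-
bid=101 ask=-
bid=101 ask=-

Derivation:
After op 1 [order #1] market_sell(qty=1): fills=none; bids=[-] asks=[-]
After op 2 [order #2] limit_sell(price=98, qty=2): fills=none; bids=[-] asks=[#2:2@98]
After op 3 [order #3] market_buy(qty=3): fills=#3x#2:2@98; bids=[-] asks=[-]
After op 4 [order #4] limit_buy(price=101, qty=4): fills=none; bids=[#4:4@101] asks=[-]
After op 5 [order #5] limit_buy(price=99, qty=3): fills=none; bids=[#4:4@101 #5:3@99] asks=[-]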